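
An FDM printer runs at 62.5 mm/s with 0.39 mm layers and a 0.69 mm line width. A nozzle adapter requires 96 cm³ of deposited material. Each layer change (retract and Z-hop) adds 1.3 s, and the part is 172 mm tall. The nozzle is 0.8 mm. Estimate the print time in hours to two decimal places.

Bead cross-section: 0.39 × 0.69 → 0.2691 mm².
Path length: 96000 mm³ / 0.2691 mm² → 356744.7 mm.
Extrusion time = 356744.7 / 62.5, so 5707.9 s.
Layer count = ceil(172 / 0.39) = 442.
Layer-change overhead = 442 × 1.3, so 574.6 s.
Total = 5707.9 + 574.6 = 6282.5 s = 1.75 hours.

1.75 hours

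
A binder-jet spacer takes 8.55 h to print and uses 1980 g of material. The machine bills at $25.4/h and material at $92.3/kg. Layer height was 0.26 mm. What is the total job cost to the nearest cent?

$399.92

Machine-time cost = 25.4 × 8.55, so $217.17.
Material cost = 92.3 × 1980/1000, so $182.754.
Total = 217.17 + 182.754 = 399.924 ≈ $399.92.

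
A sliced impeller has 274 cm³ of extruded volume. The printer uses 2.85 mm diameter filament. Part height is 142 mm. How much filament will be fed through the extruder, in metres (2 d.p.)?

42.95 m

A = π r² = π × 1.425² = 6.3794 mm².
Length = 274 cm³ / 6.3794 mm² = 274000 / 6.3794 = 42950.75 mm = 42.95 m.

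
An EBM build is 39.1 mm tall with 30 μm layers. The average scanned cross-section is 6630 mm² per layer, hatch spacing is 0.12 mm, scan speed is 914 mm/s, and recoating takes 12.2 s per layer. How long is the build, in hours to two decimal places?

26.31 hours

Layers = ⌈39.1/0.03⌉ = 1304.
Hatch length per layer = 6630 / 0.12, so 55250 mm.
Beam time per layer = 55250 / 914, so 60.4486 s.
Time per layer = 60.4486 + 12.2 = 72.6486 s.
Total: 1304 × 72.6486 s = 94733.7744 s → 26.31 hours.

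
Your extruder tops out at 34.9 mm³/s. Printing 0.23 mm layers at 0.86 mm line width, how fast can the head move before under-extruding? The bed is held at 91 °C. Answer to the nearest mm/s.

176 mm/s

A = 0.23 × 0.86, so 0.1978 mm².
Max speed = 34.9 / 0.1978 = 176.44 ≈ 176 mm/s.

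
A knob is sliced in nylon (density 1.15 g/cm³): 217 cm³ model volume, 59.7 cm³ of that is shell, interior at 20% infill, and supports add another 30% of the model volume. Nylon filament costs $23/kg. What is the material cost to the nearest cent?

$4.13

Infill region = 217 − 59.7 = 157.3 cm³.
Infill deposited: 0.20 × 157.3 → 31.46 cm³.
Support = 0.30 × 217 = 65.1 cm³.
Deposited volume: 59.7 + 31.46 + 65.1 → 156.26 cm³.
Mass = 156.26 × 1.15 = 179.699 g.
Cost = 179.699 g / 1000 × $23/kg = $4.13.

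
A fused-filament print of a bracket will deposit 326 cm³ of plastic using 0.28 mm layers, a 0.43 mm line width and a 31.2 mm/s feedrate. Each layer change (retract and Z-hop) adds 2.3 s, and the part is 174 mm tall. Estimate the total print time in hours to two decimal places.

24.50 hours

Bead cross-section = 0.28 × 0.43 = 0.1204 mm².
Toolpath length = 326 cm³ / 0.1204 mm² = 326000 / 0.1204 = 2707641.2 mm.
Time extruding = 2707641.2 / 31.2 = 86783.4 s.
Layer count = ceil(174 / 0.28) = 622.
Z-hop total = 622 × 2.3, so 1430.6 s.
Altogether 86783.4 + 1430.6 = 88214 s, i.e. 24.50 hours.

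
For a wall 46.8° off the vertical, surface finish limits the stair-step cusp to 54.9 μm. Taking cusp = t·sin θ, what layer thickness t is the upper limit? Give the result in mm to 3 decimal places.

Layer height = cusp / sin(46.8°) = 0.0549 / 0.7290 = 0.075 mm.

0.075 mm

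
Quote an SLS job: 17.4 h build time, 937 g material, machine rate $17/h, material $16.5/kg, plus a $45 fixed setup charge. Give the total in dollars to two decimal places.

$356.26

Machine-time cost = 17 × 17.4 = $295.80.
Material cost = 16.5 × 937/1000, so $15.4605.
Total = 295.80 + 15.4605 + 45 = 356.2605 ≈ $356.26.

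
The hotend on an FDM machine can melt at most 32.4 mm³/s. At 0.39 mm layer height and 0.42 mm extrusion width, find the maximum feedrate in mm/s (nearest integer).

198 mm/s

Bead cross-section = 0.39 × 0.42, so 0.1638 mm².
Max speed = 32.4 / 0.1638 = 197.80 ≈ 198 mm/s.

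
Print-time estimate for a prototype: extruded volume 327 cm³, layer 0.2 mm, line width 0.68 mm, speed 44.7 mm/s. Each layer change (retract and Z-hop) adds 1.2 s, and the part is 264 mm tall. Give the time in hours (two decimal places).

15.38 hours

Extrusion cross-section: 0.2 × 0.68 → 0.136 mm².
Path length: 327000 mm³ / 0.136 mm² → 2404411.8 mm.
Print-move time = 2404411.8 / 44.7, so 53790 s.
Layer count = ceil(264 / 0.2) = 1320.
Layer-change overhead: 1320 × 1.2 → 1584 s.
Altogether 53790 + 1584 = 55374 s, i.e. 15.38 hours.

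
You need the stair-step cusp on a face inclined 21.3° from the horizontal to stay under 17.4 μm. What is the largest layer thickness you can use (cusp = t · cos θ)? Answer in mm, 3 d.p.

0.019 mm

cos(21.3°) = 0.9317; t_max = 0.0174/0.9317 = 0.019 mm.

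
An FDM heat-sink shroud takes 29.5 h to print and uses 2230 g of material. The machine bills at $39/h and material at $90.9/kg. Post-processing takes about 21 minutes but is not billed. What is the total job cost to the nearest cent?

$1353.21

Machine-time cost: 39 × 29.5 → $1150.50.
Feedstock cost = 90.9 × 2230/1000, so $202.707.
Total = 1150.50 + 202.707 = 1353.207 ≈ $1353.21.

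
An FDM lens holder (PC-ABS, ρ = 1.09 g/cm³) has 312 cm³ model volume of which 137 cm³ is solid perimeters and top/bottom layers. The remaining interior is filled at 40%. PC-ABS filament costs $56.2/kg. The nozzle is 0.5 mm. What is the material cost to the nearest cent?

Interior volume: 312 − 137 → 175 cm³.
Deposited infill: 0.40 × 175 → 70 cm³.
Total printed volume: 137 + 70 → 207 cm³.
Mass: 207 × 1.09 → 225.63 g.
At $56.2/kg: 225.63/1000 × 56.2 = $12.68.

$12.68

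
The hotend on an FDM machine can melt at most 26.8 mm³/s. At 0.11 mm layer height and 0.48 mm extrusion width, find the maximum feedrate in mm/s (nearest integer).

A = 0.11 × 0.48, so 0.0528 mm².
Max speed = 26.8 / 0.0528 = 507.58 ≈ 508 mm/s.

508 mm/s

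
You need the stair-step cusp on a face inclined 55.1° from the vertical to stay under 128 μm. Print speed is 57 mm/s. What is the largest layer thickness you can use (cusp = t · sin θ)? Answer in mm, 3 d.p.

0.156 mm

Layer height = cusp / sin(55.1°) = 0.128 / 0.8202 = 0.156 mm.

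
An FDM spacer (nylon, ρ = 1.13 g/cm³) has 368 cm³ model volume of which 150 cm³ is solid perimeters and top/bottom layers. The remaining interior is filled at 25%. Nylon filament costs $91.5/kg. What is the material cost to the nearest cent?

Interior volume = 368 − 150, so 218 cm³.
Infill volume = 0.25 × 218 = 54.5 cm³.
Deposited volume = 150 + 54.5, so 204.5 cm³.
Mass: 204.5 × 1.13 → 231.085 g.
Cost = 231.085 g / 1000 × $91.5/kg = $21.14.

$21.14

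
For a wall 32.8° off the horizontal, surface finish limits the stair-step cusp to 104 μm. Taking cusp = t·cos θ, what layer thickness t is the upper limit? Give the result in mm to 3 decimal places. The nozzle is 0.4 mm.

t = h_c / cos θ = 0.104 / 0.8406 = 0.124 mm.

0.124 mm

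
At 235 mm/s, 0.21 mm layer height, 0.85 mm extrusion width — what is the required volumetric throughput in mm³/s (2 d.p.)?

Bead cross-section: 0.21 × 0.85 → 0.1785 mm².
Volumetric flow = 235 × 0.1785 = 41.95 mm³/s.

41.95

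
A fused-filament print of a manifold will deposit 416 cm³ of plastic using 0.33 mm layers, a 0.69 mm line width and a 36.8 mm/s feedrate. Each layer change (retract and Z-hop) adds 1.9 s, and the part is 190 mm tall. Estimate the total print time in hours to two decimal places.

Line area = 0.33 × 0.69 = 0.2277 mm².
Total extruded path = 416000/0.2277 = 1826965.3 mm.
Print-move time: 1826965.3 / 36.8 → 49645.8 s.
Number of layers: 190 / 0.33 → 576 (rounded up).
Layer-change overhead = 576 × 1.9 = 1094.4 s.
Total = 49645.8 + 1094.4 = 50740.2 s = 14.09 hours.

14.09 hours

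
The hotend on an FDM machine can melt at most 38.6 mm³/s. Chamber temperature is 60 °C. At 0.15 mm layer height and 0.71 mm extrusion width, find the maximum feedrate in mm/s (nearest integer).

A: 0.15 × 0.71 → 0.1065 mm².
Max speed = 38.6 / 0.1065 = 362.44 ≈ 362 mm/s.

362 mm/s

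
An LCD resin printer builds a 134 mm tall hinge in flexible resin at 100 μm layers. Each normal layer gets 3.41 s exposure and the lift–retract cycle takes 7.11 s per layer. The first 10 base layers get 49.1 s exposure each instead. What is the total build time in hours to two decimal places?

Layer count = ceil(134 / 0.1) = 1340.
Burn-in layers = 10 × (49.1 + 7.11), so 562.1 s.
Normal layers = 1330 × (3.41 + 7.11), so 13991.6 s.
Total = 562.1 + 13991.6 = 14553.7 s = 4.04 hours.

4.04 hours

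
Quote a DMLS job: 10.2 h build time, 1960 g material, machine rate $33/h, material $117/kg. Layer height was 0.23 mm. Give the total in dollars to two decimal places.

$565.92

Time charge = 33 × 10.2, so $336.60.
Material charge: 117 × 1960/1000 → $229.32.
Job cost: 336.60 + 229.32 = $565.92.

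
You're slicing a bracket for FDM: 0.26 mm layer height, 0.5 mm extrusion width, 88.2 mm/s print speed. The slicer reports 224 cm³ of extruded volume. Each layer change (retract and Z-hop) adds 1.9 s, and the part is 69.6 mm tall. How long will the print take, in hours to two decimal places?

5.57 hours

Bead cross-section: 0.26 × 0.5 → 0.13 mm².
Total extruded path = 224000/0.13 = 1723076.9 mm.
Time extruding = 1723076.9 / 88.2, so 19536 s.
Number of layers: 69.6 / 0.26 → 268 (rounded up).
Non-print overhead = 268 × 1.9 = 509.2 s.
Altogether 19536 + 509.2 = 20045.2 s, i.e. 5.57 hours.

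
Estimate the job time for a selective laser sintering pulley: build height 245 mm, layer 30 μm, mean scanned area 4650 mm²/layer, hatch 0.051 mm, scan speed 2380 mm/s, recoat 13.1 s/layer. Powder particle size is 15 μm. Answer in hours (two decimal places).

Number of layers: 245 / 0.03 → 8167 (rounded up).
Hatch length per layer = 4650 / 0.051, so 91176.5 mm.
Scan time per layer = 91176.5 / 2380 = 38.3095 s.
Time per layer = 38.3095 + 13.1 = 51.4095 s.
Total: 8167 × 51.4095 s = 419861.3865 s → 116.63 hours.

116.63 hours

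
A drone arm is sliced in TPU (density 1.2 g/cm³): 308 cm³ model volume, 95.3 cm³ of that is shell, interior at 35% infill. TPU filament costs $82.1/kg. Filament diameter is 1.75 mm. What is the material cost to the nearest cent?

$16.72

Interior volume = 308 − 95.3 = 212.7 cm³.
Infill deposited = 0.35 × 212.7, so 74.445 cm³.
Total extruded = 95.3 + 74.445 = 169.745 cm³.
Mass = 169.745 × 1.2, so 203.694 g.
Cost = 203.694 g / 1000 × $82.1/kg = $16.72.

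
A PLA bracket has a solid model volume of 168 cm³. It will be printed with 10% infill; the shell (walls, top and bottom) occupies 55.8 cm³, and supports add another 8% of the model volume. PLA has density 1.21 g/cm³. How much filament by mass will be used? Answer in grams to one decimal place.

Infill region: 168 − 55.8 → 112.2 cm³.
Deposited infill: 0.10 × 112.2 → 11.22 cm³.
Support = 0.08 × 168 = 13.44 cm³.
Total extruded: 55.8 + 11.22 + 13.44 → 80.46 cm³.
Mass = 80.46 × 1.21, so 97.3566 g.

97.4 g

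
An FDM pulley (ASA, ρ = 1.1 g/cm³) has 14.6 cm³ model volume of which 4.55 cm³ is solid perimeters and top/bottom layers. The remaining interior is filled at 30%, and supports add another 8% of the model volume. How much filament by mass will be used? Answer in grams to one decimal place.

Infill region: 14.6 − 4.55 → 10.05 cm³.
Infill volume: 0.30 × 10.05 → 3.015 cm³.
Support = 0.08 × 14.6, so 1.168 cm³.
Total extruded = 4.55 + 3.015 + 1.168, so 8.733 cm³.
Mass = 8.733 × 1.1 = 9.6063 g.

9.6 g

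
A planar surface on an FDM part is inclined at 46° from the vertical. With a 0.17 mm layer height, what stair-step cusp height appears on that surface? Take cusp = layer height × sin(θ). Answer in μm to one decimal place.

sin(46°) = 0.7193, so cusp = 0.17 × 0.7193 = 0.122281 mm → 122.3 μm.

122.3 μm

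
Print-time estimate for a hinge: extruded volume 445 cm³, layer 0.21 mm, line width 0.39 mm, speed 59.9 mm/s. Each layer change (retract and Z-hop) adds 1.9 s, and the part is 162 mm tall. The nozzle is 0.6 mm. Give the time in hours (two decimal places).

Bead cross-section: 0.21 × 0.39 → 0.0819 mm².
Path length: 445000 mm³ / 0.0819 mm² → 5433455.4 mm.
Extrusion time: 5433455.4 / 59.9 → 90708.8 s.
Layer count = ceil(162 / 0.21) = 772.
Layer-change overhead: 772 × 1.9 → 1466.8 s.
Altogether 90708.8 + 1466.8 = 92175.6 s, i.e. 25.60 hours.

25.60 hours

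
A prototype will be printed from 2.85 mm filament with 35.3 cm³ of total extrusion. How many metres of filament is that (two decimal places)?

A = π r² = π × 1.425² = 6.3794 mm².
Length = 35.3 cm³ / 6.3794 mm² = 35300 / 6.3794 = 5533.44 mm = 5.53 m.

5.53 m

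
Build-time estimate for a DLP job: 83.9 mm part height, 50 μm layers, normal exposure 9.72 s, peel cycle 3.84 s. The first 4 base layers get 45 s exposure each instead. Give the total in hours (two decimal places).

Layers = ⌈83.9/0.05⌉ = 1678.
Base layers = 4 × (45 + 3.84) = 195.36 s.
Remaining layers = 1674 × (9.72 + 3.84) = 22699.44 s.
Total = 195.36 + 22699.44 = 22894.8 s = 6.36 hours.

6.36 hours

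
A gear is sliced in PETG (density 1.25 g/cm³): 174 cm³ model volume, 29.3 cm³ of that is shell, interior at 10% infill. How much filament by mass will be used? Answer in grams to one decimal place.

Volume inside the shell = 174 − 29.3, so 144.7 cm³.
Infill volume = 0.10 × 144.7 = 14.47 cm³.
Deposited volume = 29.3 + 14.47 = 43.77 cm³.
Mass = 43.77 × 1.25 = 54.7125 g.

54.7 g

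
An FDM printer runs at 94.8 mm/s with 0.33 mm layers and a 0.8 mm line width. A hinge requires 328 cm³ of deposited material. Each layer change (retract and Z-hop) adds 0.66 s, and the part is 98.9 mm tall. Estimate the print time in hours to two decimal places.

Bead cross-section = 0.33 × 0.8, so 0.264 mm².
Path length: 328000 mm³ / 0.264 mm² → 1242424.2 mm.
Print-move time: 1242424.2 / 94.8 → 13105.7 s.
Layers = ⌈98.9/0.33⌉ = 300.
Layer-change overhead: 300 × 0.66 → 198 s.
Total = 13105.7 + 198 = 13303.7 s = 3.70 hours.

3.70 hours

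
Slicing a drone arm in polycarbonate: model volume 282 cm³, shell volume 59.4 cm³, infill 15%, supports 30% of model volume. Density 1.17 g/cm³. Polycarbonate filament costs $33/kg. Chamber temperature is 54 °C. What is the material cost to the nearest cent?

Infill region = 282 − 59.4, so 222.6 cm³.
Deposited infill = 0.15 × 222.6, so 33.39 cm³.
Support: 0.30 × 282 → 84.6 cm³.
Deposited volume = 59.4 + 33.39 + 84.6, so 177.39 cm³.
Mass = 177.39 × 1.17, so 207.5463 g.
Cost = 207.5463 g / 1000 × $33/kg = $6.85.

$6.85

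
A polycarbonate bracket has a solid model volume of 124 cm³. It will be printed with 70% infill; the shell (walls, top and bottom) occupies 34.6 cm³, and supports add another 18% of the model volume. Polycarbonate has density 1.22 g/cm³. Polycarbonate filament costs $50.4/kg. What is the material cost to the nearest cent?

$7.35

Infill region = 124 − 34.6, so 89.4 cm³.
Infill deposited = 0.70 × 89.4, so 62.58 cm³.
Support = 0.18 × 124, so 22.32 cm³.
Total printed volume: 34.6 + 62.58 + 22.32 → 119.5 cm³.
Mass = 119.5 × 1.22, so 145.79 g.
Cost = 145.79 g / 1000 × $50.4/kg = $7.35.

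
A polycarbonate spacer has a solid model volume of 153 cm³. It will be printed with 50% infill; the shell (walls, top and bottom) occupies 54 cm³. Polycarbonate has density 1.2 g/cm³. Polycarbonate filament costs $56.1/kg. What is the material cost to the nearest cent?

Infill region: 153 − 54 → 99 cm³.
Infill deposited: 0.50 × 99 → 49.5 cm³.
Total printed volume: 54 + 49.5 → 103.5 cm³.
Mass = 103.5 × 1.2, so 124.2 g.
Cost = 124.2 g / 1000 × $56.1/kg = $6.97.

$6.97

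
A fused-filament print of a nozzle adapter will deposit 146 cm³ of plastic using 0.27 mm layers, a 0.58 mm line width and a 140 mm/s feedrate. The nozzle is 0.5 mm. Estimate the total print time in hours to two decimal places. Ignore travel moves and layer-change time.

Line area: 0.27 × 0.58 → 0.1566 mm².
Total extruded path = 146000/0.1566 = 932311.6 mm.
Print-move time = 932311.6 / 140 = 6659.4 s.
Converting: 6659.4 s = 1.85 hours.

1.85 hours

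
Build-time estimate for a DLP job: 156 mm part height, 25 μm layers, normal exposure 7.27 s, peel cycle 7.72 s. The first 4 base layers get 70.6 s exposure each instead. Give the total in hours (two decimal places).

26.05 hours

Number of layers: 156 / 0.025 → 6240 (rounded up).
Bottom layers: 4 × (70.6 + 7.72) → 313.28 s.
Regular layers: 6236 × (7.27 + 7.72) → 93477.64 s.
Sum: 313.28 + 93477.64 = 93790.92 s → 26.05 hours.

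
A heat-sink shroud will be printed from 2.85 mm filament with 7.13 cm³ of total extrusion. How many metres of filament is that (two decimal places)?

Filament cross-section = π × (2.85/2)² = 6.3794 mm².
L = 7130 mm³ / 6.3794 mm² = 1117.66 mm, i.e. 1.12 m.

1.12 m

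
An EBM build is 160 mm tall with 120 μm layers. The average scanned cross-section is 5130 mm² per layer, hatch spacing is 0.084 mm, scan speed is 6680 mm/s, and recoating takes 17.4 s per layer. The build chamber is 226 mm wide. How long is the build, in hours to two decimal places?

9.84 hours

Number of layers: 160 / 0.12 → 1334 (rounded up).
Hatch length per layer = 5130 / 0.084 = 61071.4 mm.
Beam time per layer: 61071.4 / 6680 → 9.1424 s.
Layer cycle = 9.1424 + 17.4 = 26.5424 s.
Total: 1334 × 26.5424 s = 35407.5616 s → 9.84 hours.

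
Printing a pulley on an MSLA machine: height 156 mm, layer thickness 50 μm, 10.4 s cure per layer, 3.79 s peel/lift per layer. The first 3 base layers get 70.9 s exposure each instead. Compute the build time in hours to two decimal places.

12.35 hours

Layer count = ceil(156 / 0.05) = 3120.
Base layers: 3 × (70.9 + 3.79) → 224.07 s.
Remaining layers = 3117 × (10.4 + 3.79), so 44230.23 s.
Sum: 224.07 + 44230.23 = 44454.3 s → 12.35 hours.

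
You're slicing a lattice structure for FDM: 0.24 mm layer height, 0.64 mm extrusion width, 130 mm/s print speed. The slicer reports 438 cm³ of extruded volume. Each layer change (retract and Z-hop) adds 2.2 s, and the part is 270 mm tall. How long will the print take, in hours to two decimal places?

Bead cross-section = 0.24 × 0.64, so 0.1536 mm².
Path length: 438000 mm³ / 0.1536 mm² → 2851562.5 mm.
Extrusion time = 2851562.5 / 130, so 21935.1 s.
Layer count = ceil(270 / 0.24) = 1125.
Layer-change overhead: 1125 × 2.2 → 2475 s.
Altogether 21935.1 + 2475 = 24410.1 s, i.e. 6.78 hours.

6.78 hours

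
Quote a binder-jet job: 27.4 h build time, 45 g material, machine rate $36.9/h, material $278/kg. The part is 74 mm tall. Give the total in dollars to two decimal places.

Time charge = 36.9 × 27.4, so $1011.06.
Feedstock cost = 278 × 45/1000 = $12.51.
Total = 1011.06 + 12.51 = $1023.57.

$1023.57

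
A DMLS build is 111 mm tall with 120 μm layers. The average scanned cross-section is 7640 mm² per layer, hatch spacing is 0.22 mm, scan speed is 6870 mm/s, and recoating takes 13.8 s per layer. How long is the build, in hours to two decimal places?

Number of layers: 111 / 0.12 → 925 (rounded up).
Per-layer scan distance: 7640 / 0.22 → 34727.3 mm.
Laser time per layer = 34727.3 / 6870, so 5.0549 s.
Layer cycle = 5.0549 + 13.8, so 18.8549 s.
925 layers × 18.8549 s/layer = 17440.7825 s, i.e. 4.84 hours.

4.84 hours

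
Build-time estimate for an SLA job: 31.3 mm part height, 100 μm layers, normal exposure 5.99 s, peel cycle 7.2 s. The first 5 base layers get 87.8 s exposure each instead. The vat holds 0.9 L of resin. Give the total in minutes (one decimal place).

75.6 minutes

Layers = ⌈31.3/0.1⌉ = 313.
Bottom layers = 5 × (87.8 + 7.2), so 475 s.
Remaining layers: 308 × (5.99 + 7.2) → 4062.52 s.
Sum: 475 + 4062.52 = 4537.52 s → 75.6 minutes.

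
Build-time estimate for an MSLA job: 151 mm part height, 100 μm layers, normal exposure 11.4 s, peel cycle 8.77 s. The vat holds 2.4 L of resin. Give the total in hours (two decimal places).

Number of layers: 151 / 0.1 → 1510 (rounded up).
Per-layer time: 11.4 + 8.77 → 20.17 s.
Build time: 1510 × 20.17 s = 30456.7 s, i.e. 8.46 hours.

8.46 hours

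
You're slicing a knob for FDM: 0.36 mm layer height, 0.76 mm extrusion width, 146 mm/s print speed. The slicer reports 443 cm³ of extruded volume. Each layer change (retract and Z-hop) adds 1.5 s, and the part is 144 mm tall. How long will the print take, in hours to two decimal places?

Extrusion cross-section = 0.36 × 0.76 = 0.2736 mm².
Path length: 443000 mm³ / 0.2736 mm² → 1619152 mm.
Extrusion time = 1619152 / 146 = 11090.1 s.
Layer count = ceil(144 / 0.36) = 400.
Layer-change overhead: 400 × 1.5 → 600 s.
Altogether 11090.1 + 600 = 11690.1 s, i.e. 3.25 hours.

3.25 hours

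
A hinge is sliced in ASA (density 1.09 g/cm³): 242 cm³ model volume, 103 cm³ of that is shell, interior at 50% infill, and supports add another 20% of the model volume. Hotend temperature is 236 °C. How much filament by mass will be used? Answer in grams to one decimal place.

240.8 g

Infill region = 242 − 103, so 139 cm³.
Infill deposited = 0.50 × 139 = 69.5 cm³.
Support = 0.20 × 242 = 48.4 cm³.
Deposited volume = 103 + 69.5 + 48.4, so 220.9 cm³.
Mass = 220.9 × 1.09 = 240.781 g.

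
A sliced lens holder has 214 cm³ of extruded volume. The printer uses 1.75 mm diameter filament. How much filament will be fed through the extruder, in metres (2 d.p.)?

A = π r² = π × 0.875² = 2.4053 mm².
Length = 214 cm³ / 2.4053 mm² = 214000 / 2.4053 = 88970.19 mm = 88.97 m.

88.97 m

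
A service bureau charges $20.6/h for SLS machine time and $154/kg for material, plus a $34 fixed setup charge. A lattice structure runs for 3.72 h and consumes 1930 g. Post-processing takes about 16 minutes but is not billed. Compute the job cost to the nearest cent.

Time charge = 20.6 × 3.72 = $76.632.
Feedstock cost = 154 × 1930/1000 = $297.22.
Total = 76.632 + 297.22 + 34 = 407.852 ≈ $407.85.

$407.85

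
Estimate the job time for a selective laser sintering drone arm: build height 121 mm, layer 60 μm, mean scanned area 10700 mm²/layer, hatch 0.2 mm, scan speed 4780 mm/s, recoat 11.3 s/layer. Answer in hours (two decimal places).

Layer count = ceil(121 / 0.06) = 2017.
Per-layer scan distance: 10700 / 0.2 → 53500 mm.
Per-layer scan time = 53500 / 4780 = 11.1925 s.
Layer cycle = 11.1925 + 11.3 = 22.4925 s.
2017 layers × 22.4925 s/layer = 45367.3725 s, i.e. 12.60 hours.

12.60 hours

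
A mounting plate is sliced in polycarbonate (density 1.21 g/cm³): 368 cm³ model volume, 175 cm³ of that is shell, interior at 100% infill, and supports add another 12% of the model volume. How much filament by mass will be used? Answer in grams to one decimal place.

Interior volume: 368 − 175 → 193 cm³.
Deposited infill = 1.00 × 193, so 193 cm³.
Support: 0.12 × 368 → 44.16 cm³.
Deposited volume = 175 + 193 + 44.16 = 412.16 cm³.
Mass = 412.16 × 1.21 = 498.7136 g.

498.7 g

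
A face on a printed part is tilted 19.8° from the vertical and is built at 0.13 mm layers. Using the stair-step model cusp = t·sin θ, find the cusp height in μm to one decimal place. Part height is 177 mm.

sin(19.8°) = 0.3387, so cusp = 0.13 × 0.3387 = 0.044031 mm → 44.0 μm.

44.0 μm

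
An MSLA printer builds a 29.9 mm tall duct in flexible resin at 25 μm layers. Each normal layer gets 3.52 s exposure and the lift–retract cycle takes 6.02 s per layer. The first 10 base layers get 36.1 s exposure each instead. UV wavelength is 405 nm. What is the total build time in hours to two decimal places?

3.26 hours

Layer count = ceil(29.9 / 0.025) = 1196.
Bottom layers: 10 × (36.1 + 6.02) → 421.2 s.
Remaining layers: 1186 × (3.52 + 6.02) → 11314.44 s.
Total = 421.2 + 11314.44 = 11735.64 s = 3.26 hours.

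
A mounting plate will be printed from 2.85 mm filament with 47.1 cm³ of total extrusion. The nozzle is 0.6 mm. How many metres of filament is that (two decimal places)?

7.38 m

Cross-section of 2.85 mm filament: π·(2.85/2)² = 6.3794 mm².
L = 47100 mm³ / 6.3794 mm² = 7383.14 mm, i.e. 7.38 m.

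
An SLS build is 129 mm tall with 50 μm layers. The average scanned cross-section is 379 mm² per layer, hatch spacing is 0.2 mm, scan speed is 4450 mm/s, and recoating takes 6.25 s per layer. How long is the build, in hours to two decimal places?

4.78 hours

Layers = ⌈129/0.05⌉ = 2580.
Per-layer scan distance: 379 / 0.2 → 1895 mm.
Laser time per layer = 1895 / 4450 = 0.4258 s.
Layer cycle = 0.4258 + 6.25 = 6.6758 s.
Build time = 2580 × 6.6758 = 17223.564 s = 4.78 hours.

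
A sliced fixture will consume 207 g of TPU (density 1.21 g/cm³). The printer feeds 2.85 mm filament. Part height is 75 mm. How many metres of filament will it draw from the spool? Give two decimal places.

Extruded volume: 207/1.21 = 171.0744 cm³ (171074.4 mm³).
A = π r² = π × 1.425² = 6.3794 mm².
Length = 171074.4 / 6.3794 = 26816.69 mm = 26.82 m.

26.82 m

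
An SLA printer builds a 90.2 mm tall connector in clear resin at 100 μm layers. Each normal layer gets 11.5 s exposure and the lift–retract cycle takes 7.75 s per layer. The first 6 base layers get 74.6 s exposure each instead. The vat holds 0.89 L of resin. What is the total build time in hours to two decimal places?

Number of layers: 90.2 / 0.1 → 902 (rounded up).
Bottom layers = 6 × (74.6 + 7.75) = 494.1 s.
Remaining layers = 896 × (11.5 + 7.75), so 17248 s.
Sum: 494.1 + 17248 = 17742.1 s → 4.93 hours.

4.93 hours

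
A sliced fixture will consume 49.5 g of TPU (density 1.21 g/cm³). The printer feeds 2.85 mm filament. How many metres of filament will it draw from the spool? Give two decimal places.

Extruded volume: 49.5/1.21 = 40.9091 cm³ (40909.1 mm³).
Filament cross-section = π × (2.85/2)² = 6.3794 mm².
Length = 40909.1 / 6.3794 = 6412.69 mm = 6.41 m.

6.41 m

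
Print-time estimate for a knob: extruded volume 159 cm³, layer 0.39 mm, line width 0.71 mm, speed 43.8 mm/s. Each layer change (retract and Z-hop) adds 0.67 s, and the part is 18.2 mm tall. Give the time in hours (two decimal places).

3.65 hours

Extrusion cross-section: 0.39 × 0.71 → 0.2769 mm².
Path length: 159000 mm³ / 0.2769 mm² → 574214.5 mm.
Extrusion time = 574214.5 / 43.8, so 13109.9 s.
Layer count = ceil(18.2 / 0.39) = 47.
Non-print overhead = 47 × 0.67, so 31.49 s.
Total = 13109.9 + 31.49 = 13141.39 s = 3.65 hours.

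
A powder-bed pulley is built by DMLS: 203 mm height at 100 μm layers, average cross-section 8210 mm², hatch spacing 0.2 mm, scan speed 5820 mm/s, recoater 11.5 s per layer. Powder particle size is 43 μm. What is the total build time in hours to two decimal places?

10.46 hours

Number of layers: 203 / 0.1 → 2030 (rounded up).
Per-layer scan distance = 8210 / 0.2 = 41050 mm.
Per-layer scan time = 41050 / 5820 = 7.0533 s.
Layer cycle = 7.0533 + 11.5 = 18.5533 s.
Total: 2030 × 18.5533 s = 37663.199 s → 10.46 hours.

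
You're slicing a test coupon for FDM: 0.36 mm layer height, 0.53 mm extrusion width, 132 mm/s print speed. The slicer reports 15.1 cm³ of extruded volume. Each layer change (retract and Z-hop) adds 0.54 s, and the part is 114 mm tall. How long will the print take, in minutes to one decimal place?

12.8 minutes

Line area: 0.36 × 0.53 → 0.1908 mm².
Toolpath length = 15.1 cm³ / 0.1908 mm² = 15100 / 0.1908 = 79140.5 mm.
Time extruding = 79140.5 / 132, so 599.5 s.
Number of layers: 114 / 0.36 → 317 (rounded up).
Layer-change overhead = 317 × 0.54, so 171.18 s.
Altogether 599.5 + 171.18 = 770.68 s, i.e. 12.8 minutes.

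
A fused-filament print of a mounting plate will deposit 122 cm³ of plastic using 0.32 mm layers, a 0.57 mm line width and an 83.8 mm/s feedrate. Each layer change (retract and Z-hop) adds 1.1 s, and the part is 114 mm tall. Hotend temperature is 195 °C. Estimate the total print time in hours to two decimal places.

2.33 hours

Extrusion cross-section = 0.32 × 0.57, so 0.1824 mm².
Toolpath length = 122 cm³ / 0.1824 mm² = 122000 / 0.1824 = 668859.6 mm.
Time extruding = 668859.6 / 83.8 = 7981.6 s.
Layer count = ceil(114 / 0.32) = 357.
Layer-change overhead: 357 × 1.1 → 392.7 s.
Total = 7981.6 + 392.7 = 8374.3 s = 2.33 hours.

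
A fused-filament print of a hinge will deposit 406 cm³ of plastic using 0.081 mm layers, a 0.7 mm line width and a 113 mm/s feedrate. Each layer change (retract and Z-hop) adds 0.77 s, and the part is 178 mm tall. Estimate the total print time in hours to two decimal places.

18.07 hours

Extrusion cross-section: 0.081 × 0.7 → 0.0567 mm².
Path length: 406000 mm³ / 0.0567 mm² → 7160493.8 mm.
Print-move time = 7160493.8 / 113 = 63367.2 s.
Layers = ⌈178/0.081⌉ = 2198.
Layer-change overhead: 2198 × 0.77 → 1692.46 s.
Altogether 63367.2 + 1692.46 = 65059.66 s, i.e. 18.07 hours.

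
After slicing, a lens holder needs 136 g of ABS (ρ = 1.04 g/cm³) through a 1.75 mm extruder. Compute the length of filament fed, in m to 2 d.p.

Volume = 136 g / 1.04 g·cm⁻³ = 130.7692 cm³ = 130769.2 mm³.
Cross-section of 1.75 mm filament: π·(1.75/2)² = 2.4053 mm².
L = V/A = 130769.2/2.4053 = 54367.11 mm → 54.37 m.

54.37 m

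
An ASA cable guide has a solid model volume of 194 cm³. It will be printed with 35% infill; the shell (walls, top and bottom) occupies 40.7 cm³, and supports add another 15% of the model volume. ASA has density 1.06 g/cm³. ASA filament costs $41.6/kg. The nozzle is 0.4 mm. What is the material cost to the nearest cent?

$5.44

Interior volume = 194 − 40.7, so 153.3 cm³.
Infill deposited: 0.35 × 153.3 → 53.655 cm³.
Support = 0.15 × 194, so 29.1 cm³.
Deposited volume = 40.7 + 53.655 + 29.1, so 123.455 cm³.
Mass = 123.455 × 1.06 = 130.8623 g.
At $41.6/kg: 130.8623/1000 × 41.6 = $5.44.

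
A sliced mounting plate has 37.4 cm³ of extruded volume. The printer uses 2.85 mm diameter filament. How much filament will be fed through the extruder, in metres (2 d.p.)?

Cross-section of 2.85 mm filament: π·(2.85/2)² = 6.3794 mm².
Length = 37.4 cm³ / 6.3794 mm² = 37400 / 6.3794 = 5862.62 mm = 5.86 m.

5.86 m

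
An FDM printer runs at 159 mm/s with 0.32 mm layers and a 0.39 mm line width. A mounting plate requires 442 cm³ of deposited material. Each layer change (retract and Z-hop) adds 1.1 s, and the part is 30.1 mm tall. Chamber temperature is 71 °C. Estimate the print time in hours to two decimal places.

Bead cross-section = 0.32 × 0.39 = 0.1248 mm².
Toolpath length = 442 cm³ / 0.1248 mm² = 442000 / 0.1248 = 3541666.7 mm.
Print-move time = 3541666.7 / 159, so 22274.6 s.
Number of layers: 30.1 / 0.32 → 95 (rounded up).
Non-print overhead = 95 × 1.1 = 104.5 s.
Total = 22274.6 + 104.5 = 22379.1 s = 6.22 hours.

6.22 hours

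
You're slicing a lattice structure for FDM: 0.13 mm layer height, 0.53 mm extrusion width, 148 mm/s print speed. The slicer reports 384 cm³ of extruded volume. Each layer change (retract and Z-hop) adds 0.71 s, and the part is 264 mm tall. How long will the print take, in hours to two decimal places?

10.86 hours

Extrusion cross-section: 0.13 × 0.53 → 0.0689 mm².
Toolpath length = 384 cm³ / 0.0689 mm² = 384000 / 0.0689 = 5573294.6 mm.
Time extruding = 5573294.6 / 148 = 37657.4 s.
Layers = ⌈264/0.13⌉ = 2031.
Non-print overhead = 2031 × 0.71, so 1442.01 s.
Total = 37657.4 + 1442.01 = 39099.41 s = 10.86 hours.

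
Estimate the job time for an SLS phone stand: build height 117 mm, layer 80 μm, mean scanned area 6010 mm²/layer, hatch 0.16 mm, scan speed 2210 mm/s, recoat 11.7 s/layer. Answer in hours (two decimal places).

11.66 hours

Number of layers: 117 / 0.08 → 1463 (rounded up).
Per-layer scan distance: 6010 / 0.16 → 37562.5 mm.
Laser time per layer: 37562.5 / 2210 → 16.9966 s.
Time per layer: 16.9966 + 11.7 → 28.6966 s.
Total: 1463 × 28.6966 s = 41983.1258 s → 11.66 hours.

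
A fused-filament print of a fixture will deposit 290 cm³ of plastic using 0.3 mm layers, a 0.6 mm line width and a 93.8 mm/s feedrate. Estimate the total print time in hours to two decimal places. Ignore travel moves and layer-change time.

Bead cross-section = 0.3 × 0.6 = 0.18 mm².
Total extruded path = 290000/0.18 = 1611111.1 mm.
Time extruding: 1611111.1 / 93.8 → 17176 s.
That's 17176 s → 4.77 hours.

4.77 hours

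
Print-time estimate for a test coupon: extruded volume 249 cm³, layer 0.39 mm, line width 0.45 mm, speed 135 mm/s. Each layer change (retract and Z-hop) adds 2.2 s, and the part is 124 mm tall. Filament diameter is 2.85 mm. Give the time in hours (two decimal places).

Line area: 0.39 × 0.45 → 0.1755 mm².
Path length: 249000 mm³ / 0.1755 mm² → 1418803.4 mm.
Print-move time: 1418803.4 / 135 → 10509.7 s.
Layers = ⌈124/0.39⌉ = 318.
Z-hop total: 318 × 2.2 → 699.6 s.
Total = 10509.7 + 699.6 = 11209.3 s = 3.11 hours.

3.11 hours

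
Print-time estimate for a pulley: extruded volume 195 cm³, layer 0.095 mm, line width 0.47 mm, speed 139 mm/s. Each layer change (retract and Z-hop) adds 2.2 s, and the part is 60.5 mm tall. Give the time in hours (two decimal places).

Line area = 0.095 × 0.47 = 0.04465 mm².
Path length: 195000 mm³ / 0.04465 mm² → 4367301.2 mm.
Time extruding = 4367301.2 / 139, so 31419.4 s.
Layer count = ceil(60.5 / 0.095) = 637.
Non-print overhead: 637 × 2.2 → 1401.4 s.
Total = 31419.4 + 1401.4 = 32820.8 s = 9.12 hours.

9.12 hours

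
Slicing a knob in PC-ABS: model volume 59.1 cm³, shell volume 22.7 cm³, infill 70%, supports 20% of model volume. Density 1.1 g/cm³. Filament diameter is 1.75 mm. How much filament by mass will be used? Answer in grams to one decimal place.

Volume inside the shell = 59.1 − 22.7, so 36.4 cm³.
Infill deposited = 0.70 × 36.4 = 25.48 cm³.
Support = 0.20 × 59.1, so 11.82 cm³.
Total printed volume = 22.7 + 25.48 + 11.82, so 60 cm³.
Mass = 60 × 1.1, so 66 g.

66.0 g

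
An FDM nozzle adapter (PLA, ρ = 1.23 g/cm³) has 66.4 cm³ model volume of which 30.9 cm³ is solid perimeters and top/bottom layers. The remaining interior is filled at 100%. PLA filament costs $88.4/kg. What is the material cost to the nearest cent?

$7.22

Infill region = 66.4 − 30.9, so 35.5 cm³.
Infill deposited: 1.00 × 35.5 → 35.5 cm³.
Total printed volume = 30.9 + 35.5, so 66.4 cm³.
Mass = 66.4 × 1.23, so 81.672 g.
Cost = 81.672 g / 1000 × $88.4/kg = $7.22.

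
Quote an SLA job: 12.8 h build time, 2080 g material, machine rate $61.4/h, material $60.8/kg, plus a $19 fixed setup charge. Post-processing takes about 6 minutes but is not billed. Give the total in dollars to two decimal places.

Machine-time cost = 61.4 × 12.8 = $785.92.
Feedstock cost = 60.8 × 2080/1000 = $126.464.
Adding setup: 785.92 + 126.464 + 19 → 931.384 ≈ $931.38.

$931.38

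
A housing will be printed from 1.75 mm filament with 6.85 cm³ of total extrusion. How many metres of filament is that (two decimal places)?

2.85 m

Filament cross-section = π × (1.75/2)² = 2.4053 mm².
Length = 6.85 cm³ / 2.4053 mm² = 6850 / 2.4053 = 2847.88 mm = 2.85 m.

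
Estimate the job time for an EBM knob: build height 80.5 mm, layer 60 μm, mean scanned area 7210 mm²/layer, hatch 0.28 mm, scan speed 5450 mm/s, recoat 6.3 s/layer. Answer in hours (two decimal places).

4.11 hours

Number of layers: 80.5 / 0.06 → 1342 (rounded up).
Scan path per layer: 7210 / 0.28 → 25750 mm.
Beam time per layer: 25750 / 5450 → 4.7248 s.
Layer cycle = 4.7248 + 6.3, so 11.0248 s.
Total: 1342 × 11.0248 s = 14795.2816 s → 4.11 hours.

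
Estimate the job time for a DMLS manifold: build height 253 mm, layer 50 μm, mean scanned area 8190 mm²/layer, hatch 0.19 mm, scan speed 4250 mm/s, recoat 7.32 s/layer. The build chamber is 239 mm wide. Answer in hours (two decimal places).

24.54 hours

Number of layers: 253 / 0.05 → 5060 (rounded up).
Scan path per layer = 8190 / 0.19, so 43105.3 mm.
Laser time per layer = 43105.3 / 4250, so 10.1424 s.
Time per layer = 10.1424 + 7.32, so 17.4624 s.
Total: 5060 × 17.4624 s = 88359.744 s → 24.54 hours.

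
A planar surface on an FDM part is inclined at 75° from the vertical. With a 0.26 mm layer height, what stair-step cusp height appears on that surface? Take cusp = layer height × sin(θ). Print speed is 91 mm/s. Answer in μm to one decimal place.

251.1 μm

h_c = t·sin θ = 0.26 × 0.9659 = 0.251134 mm (251.1 μm).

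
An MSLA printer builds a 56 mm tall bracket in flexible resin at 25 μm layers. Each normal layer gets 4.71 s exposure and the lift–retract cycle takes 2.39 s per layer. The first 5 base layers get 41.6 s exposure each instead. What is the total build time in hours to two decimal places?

Layers = ⌈56/0.025⌉ = 2240.
Base layers = 5 × (41.6 + 2.39) = 219.95 s.
Remaining layers = 2235 × (4.71 + 2.39), so 15868.5 s.
Total = 219.95 + 15868.5 = 16088.45 s = 4.47 hours.

4.47 hours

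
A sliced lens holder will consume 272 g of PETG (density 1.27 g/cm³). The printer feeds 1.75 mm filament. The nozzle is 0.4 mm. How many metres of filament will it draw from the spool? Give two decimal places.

Extruded volume: 272/1.27 = 214.1732 cm³ (214173.2 mm³).
Cross-section of 1.75 mm filament: π·(1.75/2)² = 2.4053 mm².
Length = 214173.2 / 2.4053 = 89042.2 mm = 89.04 m.

89.04 m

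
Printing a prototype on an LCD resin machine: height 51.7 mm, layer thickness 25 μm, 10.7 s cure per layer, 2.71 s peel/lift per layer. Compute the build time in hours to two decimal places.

Number of layers: 51.7 / 0.025 → 2068 (rounded up).
Cycle time = 10.7 + 2.71, so 13.41 s.
Total = 2068 × 13.41 = 27731.88 s = 7.70 hours.

7.70 hours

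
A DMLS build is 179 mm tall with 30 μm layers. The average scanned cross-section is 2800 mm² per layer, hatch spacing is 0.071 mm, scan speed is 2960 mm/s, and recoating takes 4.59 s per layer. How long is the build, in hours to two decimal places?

29.69 hours

Layer count = ceil(179 / 0.03) = 5967.
Per-layer scan distance = 2800 / 0.071, so 39436.6 mm.
Laser time per layer = 39436.6 / 2960 = 13.3232 s.
Layer cycle = 13.3232 + 4.59 = 17.9132 s.
5967 layers × 17.9132 s/layer = 106888.0644 s, i.e. 29.69 hours.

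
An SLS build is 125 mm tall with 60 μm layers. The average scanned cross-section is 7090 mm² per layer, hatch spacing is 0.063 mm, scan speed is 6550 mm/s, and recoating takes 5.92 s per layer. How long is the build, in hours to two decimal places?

Layer count = ceil(125 / 0.06) = 2084.
Per-layer scan distance = 7090 / 0.063 = 112539.7 mm.
Scan time per layer = 112539.7 / 6550 = 17.1816 s.
Per-layer time = 17.1816 + 5.92 = 23.1016 s.
Total: 2084 × 23.1016 s = 48143.7344 s → 13.37 hours.

13.37 hours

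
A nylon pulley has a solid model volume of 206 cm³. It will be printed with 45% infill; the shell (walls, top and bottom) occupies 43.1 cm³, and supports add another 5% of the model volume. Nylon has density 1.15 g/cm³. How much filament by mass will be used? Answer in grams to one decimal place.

145.7 g

Volume inside the shell = 206 − 43.1 = 162.9 cm³.
Infill volume = 0.45 × 162.9, so 73.305 cm³.
Support: 0.05 × 206 → 10.3 cm³.
Deposited volume = 43.1 + 73.305 + 10.3, so 126.705 cm³.
Mass = 126.705 × 1.15 = 145.71075 g.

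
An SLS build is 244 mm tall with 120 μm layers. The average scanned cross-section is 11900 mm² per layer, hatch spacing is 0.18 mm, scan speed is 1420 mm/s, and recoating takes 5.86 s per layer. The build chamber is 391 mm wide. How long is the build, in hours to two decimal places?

29.62 hours

Number of layers: 244 / 0.12 → 2034 (rounded up).
Per-layer scan distance = 11900 / 0.18, so 66111.1 mm.
Laser time per layer = 66111.1 / 1420 = 46.5571 s.
Layer cycle = 46.5571 + 5.86 = 52.4171 s.
2034 layers × 52.4171 s/layer = 106616.3814 s, i.e. 29.62 hours.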